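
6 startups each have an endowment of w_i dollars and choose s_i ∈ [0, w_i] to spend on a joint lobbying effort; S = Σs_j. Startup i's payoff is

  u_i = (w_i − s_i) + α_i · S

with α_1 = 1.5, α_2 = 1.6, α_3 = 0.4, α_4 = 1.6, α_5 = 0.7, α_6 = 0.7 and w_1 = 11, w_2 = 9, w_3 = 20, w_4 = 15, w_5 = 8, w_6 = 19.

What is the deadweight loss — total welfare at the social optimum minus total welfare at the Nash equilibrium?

∂u_i/∂s_i = α_i − 1, so startup i contributes w_i if α_i > 1, else 0.
α_i > 1 for i ∈ {1, 2, 4}; NE contributions (11, 9, 0, 15, 0, 0), S = 35.
W^NE = Σw_i − S^NE + (Σα_i)·S^NE = 82 + 5.5·35 = 274.5.
Planner: ∂(Σu_j)/∂s_i = Σα_j − 1 = 5.5 > 0, so everyone contributes w_i; S^SO = 82, W^SO = 82 + 5.5·82 = 533.
Deadweight loss = 258.5.

258.5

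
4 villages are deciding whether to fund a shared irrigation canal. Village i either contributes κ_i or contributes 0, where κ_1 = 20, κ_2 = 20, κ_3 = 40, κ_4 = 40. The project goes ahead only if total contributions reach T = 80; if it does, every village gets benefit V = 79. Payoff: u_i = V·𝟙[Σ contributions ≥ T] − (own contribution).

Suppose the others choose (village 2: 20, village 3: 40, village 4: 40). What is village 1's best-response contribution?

0

Others' total = 100 ≥ 80; contributing adds cost 20 for no extra benefit.
Best response: 0.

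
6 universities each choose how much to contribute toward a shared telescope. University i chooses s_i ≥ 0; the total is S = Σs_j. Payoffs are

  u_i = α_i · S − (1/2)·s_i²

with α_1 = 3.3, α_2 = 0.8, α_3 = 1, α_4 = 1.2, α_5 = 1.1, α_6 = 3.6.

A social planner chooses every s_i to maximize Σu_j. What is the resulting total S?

Planner FOC: ∂(Σu_j)/∂s_i = (Σα_j) − s_i = 0, so s_i^SO = Σα_j = 11 for every i; S^SO = 66.

66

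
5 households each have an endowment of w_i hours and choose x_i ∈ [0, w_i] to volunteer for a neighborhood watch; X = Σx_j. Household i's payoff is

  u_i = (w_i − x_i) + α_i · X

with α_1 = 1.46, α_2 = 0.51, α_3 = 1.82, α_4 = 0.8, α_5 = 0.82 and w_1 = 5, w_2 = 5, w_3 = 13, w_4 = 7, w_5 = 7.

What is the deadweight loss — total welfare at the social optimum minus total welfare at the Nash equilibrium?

83.79

∂u_i/∂x_i = α_i − 1, so household i contributes w_i if α_i > 1, else 0.
α_i > 1 for i ∈ {1, 3}; NE contributions (5, 0, 13, 0, 0), X = 18.
W^NE = Σw_i − X^NE + (Σα_i)·X^NE = 37 + 4.41·18 = 116.38.
Planner: ∂(Σu_j)/∂x_i = Σα_j − 1 = 4.41 > 0, so everyone contributes w_i; X^SO = 37, W^SO = 37 + 4.41·37 = 200.17.
Deadweight loss = 83.79.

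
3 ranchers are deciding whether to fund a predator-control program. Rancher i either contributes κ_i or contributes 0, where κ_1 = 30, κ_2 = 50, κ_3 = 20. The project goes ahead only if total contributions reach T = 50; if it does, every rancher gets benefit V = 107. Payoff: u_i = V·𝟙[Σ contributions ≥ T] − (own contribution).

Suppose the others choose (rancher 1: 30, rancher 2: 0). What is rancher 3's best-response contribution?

Others' total = 30. Contributing 20 brings total to 50 ≥ 50: gain V − κ_3 = 87.
Best response: 20.

20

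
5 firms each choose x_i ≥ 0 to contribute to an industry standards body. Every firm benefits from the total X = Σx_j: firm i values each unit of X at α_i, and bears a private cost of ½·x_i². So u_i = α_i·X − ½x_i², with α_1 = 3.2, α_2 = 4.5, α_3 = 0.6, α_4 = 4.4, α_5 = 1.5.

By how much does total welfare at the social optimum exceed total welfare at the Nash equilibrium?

Firm i's FOC: ∂u_i/∂x_i = α_i − x_i = 0, so x_i* = α_i.
NE contributions = (3.2, 4.5, 0.6, 4.4, 1.5); X = 14.2.
W^NE = (Σα)·X − ½Σα_i² = 14.2² − ½·52.46 = 175.41.
Planner sets x_i = Σα_j = 14.2 for every i, so X^SO = 5·14.2 = 71.
W^SO = (Σα)·X^SO − ½·5·(Σα)² = (5/2)·14.2² = 504.1.
Deadweight loss = W^SO − W^NE = 328.69.

328.69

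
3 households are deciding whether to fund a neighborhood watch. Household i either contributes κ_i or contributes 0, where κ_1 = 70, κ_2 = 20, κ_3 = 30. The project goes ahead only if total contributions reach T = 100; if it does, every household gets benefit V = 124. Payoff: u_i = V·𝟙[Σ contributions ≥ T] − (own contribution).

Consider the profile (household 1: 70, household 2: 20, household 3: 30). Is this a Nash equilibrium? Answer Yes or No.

Total = 120 ≥ 100: provided.
Household 1 (pledges 70, payoff 54): dropping to 0 → total 50, payoff 0. No gain.
Household 2 (pledges 20, payoff 104): dropping to 0 → total 100, payoff 124. Profitable deviation.

No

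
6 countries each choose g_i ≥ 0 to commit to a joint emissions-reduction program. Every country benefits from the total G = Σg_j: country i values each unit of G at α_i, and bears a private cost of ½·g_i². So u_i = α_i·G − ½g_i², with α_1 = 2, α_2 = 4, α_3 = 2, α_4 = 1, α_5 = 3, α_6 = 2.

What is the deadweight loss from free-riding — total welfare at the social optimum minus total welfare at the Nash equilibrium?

411

Country i's FOC: ∂u_i/∂g_i = α_i − g_i = 0, so g_i* = α_i.
NE contributions = (2, 4, 2, 1, 3, 2); G = 14.
W^NE = (Σα)·G − ½Σα_i² = 14² − ½·38 = 177.
Planner sets g_i = Σα_j = 14 for every i, so G^SO = 6·14 = 84.
W^SO = (Σα)·G^SO − ½·6·(Σα)² = (6/2)·14² = 588.
Deadweight loss = W^SO − W^NE = 411.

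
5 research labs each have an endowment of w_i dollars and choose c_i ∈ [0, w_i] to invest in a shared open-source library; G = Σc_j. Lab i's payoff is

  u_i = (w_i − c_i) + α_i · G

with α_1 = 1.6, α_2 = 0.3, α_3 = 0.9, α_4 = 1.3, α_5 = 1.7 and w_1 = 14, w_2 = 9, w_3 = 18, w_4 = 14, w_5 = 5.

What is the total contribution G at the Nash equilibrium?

33

∂u_i/∂c_i = α_i − 1, so lab i contributes w_i if α_i > 1, else 0.
α_i > 1 for i ∈ {1, 4, 5}; NE contributions (14, 0, 0, 14, 5), G = 33.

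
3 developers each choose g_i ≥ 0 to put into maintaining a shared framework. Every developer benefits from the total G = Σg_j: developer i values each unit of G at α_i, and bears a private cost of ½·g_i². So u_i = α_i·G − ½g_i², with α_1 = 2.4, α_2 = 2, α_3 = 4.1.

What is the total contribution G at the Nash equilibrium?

8.5

Developer i's FOC: ∂u_i/∂g_i = α_i − g_i = 0, so g_i* = α_i.
NE contributions = (2.4, 2, 4.1); G = 8.5.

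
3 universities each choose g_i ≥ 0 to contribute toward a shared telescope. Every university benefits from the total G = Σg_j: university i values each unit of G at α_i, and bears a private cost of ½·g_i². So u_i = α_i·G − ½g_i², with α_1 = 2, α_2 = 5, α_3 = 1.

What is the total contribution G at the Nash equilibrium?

University i's FOC: ∂u_i/∂g_i = α_i − g_i = 0, so g_i* = α_i.
NE contributions = (2, 5, 1); G = 8.

8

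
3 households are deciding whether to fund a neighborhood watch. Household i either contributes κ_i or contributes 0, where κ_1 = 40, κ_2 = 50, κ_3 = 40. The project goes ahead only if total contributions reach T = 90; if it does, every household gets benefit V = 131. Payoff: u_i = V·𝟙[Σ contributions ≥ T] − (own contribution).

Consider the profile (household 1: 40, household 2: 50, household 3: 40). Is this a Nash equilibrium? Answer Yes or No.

No

Total = 130 ≥ 90: provided.
Household 1 (pledges 40, payoff 91): dropping to 0 → total 90, payoff 131. Profitable deviation.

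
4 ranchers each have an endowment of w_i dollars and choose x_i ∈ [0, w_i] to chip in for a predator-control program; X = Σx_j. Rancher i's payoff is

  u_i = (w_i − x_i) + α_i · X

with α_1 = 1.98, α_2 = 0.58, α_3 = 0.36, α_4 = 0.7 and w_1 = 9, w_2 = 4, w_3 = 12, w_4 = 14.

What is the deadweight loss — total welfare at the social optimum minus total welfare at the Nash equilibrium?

78.6

∂u_i/∂x_i = α_i − 1, so rancher i contributes w_i if α_i > 1, else 0.
α_i > 1 for i ∈ {1}; NE contributions (9, 0, 0, 0), X = 9.
W^NE = Σw_i − X^NE + (Σα_i)·X^NE = 39 + 2.62·9 = 62.58.
Planner: ∂(Σu_j)/∂x_i = Σα_j − 1 = 2.62 > 0, so everyone contributes w_i; X^SO = 39, W^SO = 39 + 2.62·39 = 141.18.
Deadweight loss = 78.6.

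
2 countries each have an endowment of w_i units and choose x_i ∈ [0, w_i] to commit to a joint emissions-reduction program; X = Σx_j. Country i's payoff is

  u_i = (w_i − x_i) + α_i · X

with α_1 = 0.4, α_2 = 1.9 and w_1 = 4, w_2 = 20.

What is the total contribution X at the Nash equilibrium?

20

∂u_i/∂x_i = α_i − 1, so country i contributes w_i if α_i > 1, else 0.
α_i > 1 for i ∈ {2}; NE contributions (0, 20), X = 20.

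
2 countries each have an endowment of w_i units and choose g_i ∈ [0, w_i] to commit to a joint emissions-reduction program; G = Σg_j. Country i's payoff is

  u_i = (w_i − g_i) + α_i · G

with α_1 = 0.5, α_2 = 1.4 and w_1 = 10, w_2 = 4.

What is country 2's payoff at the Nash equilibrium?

∂u_i/∂g_i = α_i − 1, so country i contributes w_i if α_i > 1, else 0.
α_i > 1 for i ∈ {2}; NE contributions (0, 4), G = 4.
u_2 = (4 − 4) + 1.4·4 = 5.6.

5.6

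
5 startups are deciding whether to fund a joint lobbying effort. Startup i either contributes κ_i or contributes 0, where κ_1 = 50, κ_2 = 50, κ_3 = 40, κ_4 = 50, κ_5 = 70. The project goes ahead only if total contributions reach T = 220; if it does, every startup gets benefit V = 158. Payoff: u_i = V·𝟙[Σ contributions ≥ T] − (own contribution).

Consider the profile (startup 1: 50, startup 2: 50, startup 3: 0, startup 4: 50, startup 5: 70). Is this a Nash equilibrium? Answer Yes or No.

Yes

Total = 220 ≥ 220: provided.
Startup 1 (pledges 50, payoff 108): dropping to 0 → total 170, payoff 0. No gain.
Startup 2 (pledges 50, payoff 108): dropping to 0 → total 170, payoff 0. No gain.
Startup 3 (pledges 0, payoff 158): pledging 40 → total 260, payoff 118. No gain.
Startup 4 (pledges 50, payoff 108): dropping to 0 → total 170, payoff 0. No gain.
Startup 5 (pledges 70, payoff 88): dropping to 0 → total 150, payoff 0. No gain.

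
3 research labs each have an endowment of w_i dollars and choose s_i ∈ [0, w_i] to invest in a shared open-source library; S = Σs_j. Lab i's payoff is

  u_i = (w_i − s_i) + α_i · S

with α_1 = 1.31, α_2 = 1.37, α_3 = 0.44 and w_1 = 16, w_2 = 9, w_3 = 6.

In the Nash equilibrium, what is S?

∂u_i/∂s_i = α_i − 1, so lab i contributes w_i if α_i > 1, else 0.
α_i > 1 for i ∈ {1, 2}; NE contributions (16, 9, 0), S = 25.

25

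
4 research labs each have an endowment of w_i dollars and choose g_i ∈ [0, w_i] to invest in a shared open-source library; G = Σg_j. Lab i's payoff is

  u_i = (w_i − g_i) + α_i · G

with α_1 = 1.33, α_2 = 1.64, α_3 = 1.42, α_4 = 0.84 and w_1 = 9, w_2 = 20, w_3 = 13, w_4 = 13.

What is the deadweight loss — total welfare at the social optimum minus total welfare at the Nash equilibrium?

54.99

∂u_i/∂g_i = α_i − 1, so lab i contributes w_i if α_i > 1, else 0.
α_i > 1 for i ∈ {1, 2, 3}; NE contributions (9, 20, 13, 0), G = 42.
W^NE = Σw_i − G^NE + (Σα_i)·G^NE = 55 + 4.23·42 = 232.66.
Planner: ∂(Σu_j)/∂g_i = Σα_j − 1 = 4.23 > 0, so everyone contributes w_i; G^SO = 55, W^SO = 55 + 4.23·55 = 287.65.
Deadweight loss = 54.99.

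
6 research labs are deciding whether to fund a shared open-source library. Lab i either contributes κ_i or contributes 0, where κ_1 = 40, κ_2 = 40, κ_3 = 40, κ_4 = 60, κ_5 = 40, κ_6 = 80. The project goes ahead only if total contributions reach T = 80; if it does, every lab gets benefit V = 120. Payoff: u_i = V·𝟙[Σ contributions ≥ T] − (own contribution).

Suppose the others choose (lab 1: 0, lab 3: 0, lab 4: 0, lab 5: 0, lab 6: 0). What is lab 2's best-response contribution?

0

Others' total = 0. Even contributing 40 gives 40 < 80: no benefit either way.
Best response: 0.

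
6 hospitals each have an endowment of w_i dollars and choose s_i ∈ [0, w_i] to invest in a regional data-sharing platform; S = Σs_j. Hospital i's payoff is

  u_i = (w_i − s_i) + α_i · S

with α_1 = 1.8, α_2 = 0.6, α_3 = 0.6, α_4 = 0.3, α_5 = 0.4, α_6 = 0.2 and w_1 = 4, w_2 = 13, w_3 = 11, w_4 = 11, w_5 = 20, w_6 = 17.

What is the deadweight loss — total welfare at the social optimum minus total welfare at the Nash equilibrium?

∂u_i/∂s_i = α_i − 1, so hospital i contributes w_i if α_i > 1, else 0.
α_i > 1 for i ∈ {1}; NE contributions (4, 0, 0, 0, 0, 0), S = 4.
W^NE = Σw_i − S^NE + (Σα_i)·S^NE = 76 + 2.9·4 = 87.6.
Planner: ∂(Σu_j)/∂s_i = Σα_j − 1 = 2.9 > 0, so everyone contributes w_i; S^SO = 76, W^SO = 76 + 2.9·76 = 296.4.
Deadweight loss = 208.8.

208.8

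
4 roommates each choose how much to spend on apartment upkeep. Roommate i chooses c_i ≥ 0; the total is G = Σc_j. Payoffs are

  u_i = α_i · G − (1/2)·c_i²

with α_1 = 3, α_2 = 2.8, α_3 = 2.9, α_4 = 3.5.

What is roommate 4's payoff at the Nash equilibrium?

36.575

Roommate i's FOC: ∂u_i/∂c_i = α_i − c_i = 0, so c_i* = α_i.
NE contributions = (3, 2.8, 2.9, 3.5); G = 12.2.
u_4 = α_4·G − ½·(c_4)² = 3.5·12.2 − ½·3.5² = 36.575.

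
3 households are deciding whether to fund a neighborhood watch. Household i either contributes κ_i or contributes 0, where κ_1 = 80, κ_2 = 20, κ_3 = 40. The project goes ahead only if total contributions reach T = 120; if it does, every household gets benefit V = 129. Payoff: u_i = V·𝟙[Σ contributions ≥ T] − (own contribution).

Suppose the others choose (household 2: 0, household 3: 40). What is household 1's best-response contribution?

Others' total = 40. Contributing 80 brings total to 120 ≥ 120: gain V − κ_1 = 49.
Best response: 80.

80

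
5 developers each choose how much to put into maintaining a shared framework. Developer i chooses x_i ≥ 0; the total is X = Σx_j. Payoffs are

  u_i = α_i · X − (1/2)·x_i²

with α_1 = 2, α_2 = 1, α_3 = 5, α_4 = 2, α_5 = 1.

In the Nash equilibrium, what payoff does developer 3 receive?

42.5

Developer i's FOC: ∂u_i/∂x_i = α_i − x_i = 0, so x_i* = α_i.
NE contributions = (2, 1, 5, 2, 1); X = 11.
u_3 = α_3·X − ½·(x_3)² = 5·11 − ½·5² = 42.5.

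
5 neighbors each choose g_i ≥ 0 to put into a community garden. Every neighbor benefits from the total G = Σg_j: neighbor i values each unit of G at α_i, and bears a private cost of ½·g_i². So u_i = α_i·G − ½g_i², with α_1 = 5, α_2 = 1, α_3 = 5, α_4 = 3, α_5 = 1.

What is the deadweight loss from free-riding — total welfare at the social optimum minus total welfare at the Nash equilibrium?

368

Neighbor i's FOC: ∂u_i/∂g_i = α_i − g_i = 0, so g_i* = α_i.
NE contributions = (5, 1, 5, 3, 1); G = 15.
W^NE = (Σα)·G − ½Σα_i² = 15² − ½·61 = 194.5.
Planner sets g_i = Σα_j = 15 for every i, so G^SO = 5·15 = 75.
W^SO = (Σα)·G^SO − ½·5·(Σα)² = (5/2)·15² = 562.5.
Deadweight loss = W^SO − W^NE = 368.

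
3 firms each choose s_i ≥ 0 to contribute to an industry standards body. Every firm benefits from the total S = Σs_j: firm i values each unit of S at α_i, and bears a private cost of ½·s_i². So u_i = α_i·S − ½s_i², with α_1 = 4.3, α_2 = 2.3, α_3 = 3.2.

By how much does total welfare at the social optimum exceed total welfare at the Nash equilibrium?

65.03

Firm i's FOC: ∂u_i/∂s_i = α_i − s_i = 0, so s_i* = α_i.
NE contributions = (4.3, 2.3, 3.2); S = 9.8.
W^NE = (Σα)·S − ½Σα_i² = 9.8² − ½·34.02 = 79.03.
Planner sets s_i = Σα_j = 9.8 for every i, so S^SO = 3·9.8 = 29.4.
W^SO = (Σα)·S^SO − ½·3·(Σα)² = (3/2)·9.8² = 144.06.
Deadweight loss = W^SO − W^NE = 65.03.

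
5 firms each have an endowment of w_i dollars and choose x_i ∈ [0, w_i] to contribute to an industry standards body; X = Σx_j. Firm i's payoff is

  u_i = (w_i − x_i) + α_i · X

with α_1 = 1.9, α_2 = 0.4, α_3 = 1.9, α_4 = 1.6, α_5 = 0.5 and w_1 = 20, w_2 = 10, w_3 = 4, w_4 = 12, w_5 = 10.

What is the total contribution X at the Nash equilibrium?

∂u_i/∂x_i = α_i − 1, so firm i contributes w_i if α_i > 1, else 0.
α_i > 1 for i ∈ {1, 3, 4}; NE contributions (20, 0, 4, 12, 0), X = 36.

36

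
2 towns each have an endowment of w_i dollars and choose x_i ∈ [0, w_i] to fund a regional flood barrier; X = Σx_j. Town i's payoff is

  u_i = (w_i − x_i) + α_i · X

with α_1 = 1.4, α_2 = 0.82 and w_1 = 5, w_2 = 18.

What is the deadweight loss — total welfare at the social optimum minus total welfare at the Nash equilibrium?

21.96

∂u_i/∂x_i = α_i − 1, so town i contributes w_i if α_i > 1, else 0.
α_i > 1 for i ∈ {1}; NE contributions (5, 0), X = 5.
W^NE = Σw_i − X^NE + (Σα_i)·X^NE = 23 + 1.22·5 = 29.1.
Planner: ∂(Σu_j)/∂x_i = Σα_j − 1 = 1.22 > 0, so everyone contributes w_i; X^SO = 23, W^SO = 23 + 1.22·23 = 51.06.
Deadweight loss = 21.96.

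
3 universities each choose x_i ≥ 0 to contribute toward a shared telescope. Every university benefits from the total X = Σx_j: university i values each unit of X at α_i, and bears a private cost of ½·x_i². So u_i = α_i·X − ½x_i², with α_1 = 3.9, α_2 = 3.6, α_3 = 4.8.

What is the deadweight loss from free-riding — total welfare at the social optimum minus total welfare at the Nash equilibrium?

101.25

University i's FOC: ∂u_i/∂x_i = α_i − x_i = 0, so x_i* = α_i.
NE contributions = (3.9, 3.6, 4.8); X = 12.3.
W^NE = (Σα)·X − ½Σα_i² = 12.3² − ½·51.21 = 125.685.
Planner sets x_i = Σα_j = 12.3 for every i, so X^SO = 3·12.3 = 36.9.
W^SO = (Σα)·X^SO − ½·3·(Σα)² = (3/2)·12.3² = 226.935.
Deadweight loss = W^SO − W^NE = 101.25.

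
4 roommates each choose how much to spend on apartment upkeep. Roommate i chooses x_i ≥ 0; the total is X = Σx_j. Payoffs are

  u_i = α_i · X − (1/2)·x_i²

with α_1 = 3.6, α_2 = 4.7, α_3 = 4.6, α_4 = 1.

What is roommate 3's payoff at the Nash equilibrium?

53.36

Roommate i's FOC: ∂u_i/∂x_i = α_i − x_i = 0, so x_i* = α_i.
NE contributions = (3.6, 4.7, 4.6, 1); X = 13.9.
u_3 = α_3·X − ½·(x_3)² = 4.6·13.9 − ½·4.6² = 53.36.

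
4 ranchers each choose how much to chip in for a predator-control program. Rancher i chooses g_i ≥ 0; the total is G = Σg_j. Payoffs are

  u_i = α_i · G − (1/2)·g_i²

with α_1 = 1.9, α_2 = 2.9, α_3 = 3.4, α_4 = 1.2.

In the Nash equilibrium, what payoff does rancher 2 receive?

23.055

Rancher i's FOC: ∂u_i/∂g_i = α_i − g_i = 0, so g_i* = α_i.
NE contributions = (1.9, 2.9, 3.4, 1.2); G = 9.4.
u_2 = α_2·G − ½·(g_2)² = 2.9·9.4 − ½·2.9² = 23.055.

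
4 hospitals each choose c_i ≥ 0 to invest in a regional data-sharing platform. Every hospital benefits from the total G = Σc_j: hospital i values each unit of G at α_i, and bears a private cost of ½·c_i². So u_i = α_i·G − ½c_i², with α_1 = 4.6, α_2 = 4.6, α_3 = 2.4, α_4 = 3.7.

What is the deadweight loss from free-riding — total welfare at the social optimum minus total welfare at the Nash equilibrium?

264.975

Hospital i's FOC: ∂u_i/∂c_i = α_i − c_i = 0, so c_i* = α_i.
NE contributions = (4.6, 4.6, 2.4, 3.7); G = 15.3.
W^NE = (Σα)·G − ½Σα_i² = 15.3² − ½·61.77 = 203.205.
Planner sets c_i = Σα_j = 15.3 for every i, so G^SO = 4·15.3 = 61.2.
W^SO = (Σα)·G^SO − ½·4·(Σα)² = (4/2)·15.3² = 468.18.
Deadweight loss = W^SO − W^NE = 264.975.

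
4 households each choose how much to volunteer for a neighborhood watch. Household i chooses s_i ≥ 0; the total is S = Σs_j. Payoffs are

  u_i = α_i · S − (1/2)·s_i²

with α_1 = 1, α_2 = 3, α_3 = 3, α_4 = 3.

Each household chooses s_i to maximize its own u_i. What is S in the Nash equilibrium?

Household i's FOC: ∂u_i/∂s_i = α_i − s_i = 0, so s_i* = α_i.
NE contributions = (1, 3, 3, 3); S = 10.

10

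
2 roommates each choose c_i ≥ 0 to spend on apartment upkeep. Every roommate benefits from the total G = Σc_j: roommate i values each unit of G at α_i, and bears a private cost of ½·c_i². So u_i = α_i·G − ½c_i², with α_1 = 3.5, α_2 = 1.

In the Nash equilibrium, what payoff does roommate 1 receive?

9.625

Roommate i's FOC: ∂u_i/∂c_i = α_i − c_i = 0, so c_i* = α_i.
NE contributions = (3.5, 1); G = 4.5.
u_1 = α_1·G − ½·(c_1)² = 3.5·4.5 − ½·3.5² = 9.625.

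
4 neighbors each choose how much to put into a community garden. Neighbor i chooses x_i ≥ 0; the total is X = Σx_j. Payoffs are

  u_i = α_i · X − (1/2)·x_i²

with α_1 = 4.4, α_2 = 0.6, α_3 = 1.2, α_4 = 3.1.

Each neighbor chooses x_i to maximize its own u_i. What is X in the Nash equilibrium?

Neighbor i's FOC: ∂u_i/∂x_i = α_i − x_i = 0, so x_i* = α_i.
NE contributions = (4.4, 0.6, 1.2, 3.1); X = 9.3.

9.3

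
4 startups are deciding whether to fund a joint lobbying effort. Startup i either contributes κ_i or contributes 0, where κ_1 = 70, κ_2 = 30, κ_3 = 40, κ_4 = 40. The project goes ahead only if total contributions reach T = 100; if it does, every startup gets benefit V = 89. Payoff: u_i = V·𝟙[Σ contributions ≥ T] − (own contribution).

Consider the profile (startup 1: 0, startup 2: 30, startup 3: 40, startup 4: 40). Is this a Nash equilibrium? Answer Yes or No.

Yes

Total = 110 ≥ 100: provided.
Startup 1 (pledges 0, payoff 89): pledging 70 → total 180, payoff 19. No gain.
Startup 2 (pledges 30, payoff 59): dropping to 0 → total 80, payoff 0. No gain.
Startup 3 (pledges 40, payoff 49): dropping to 0 → total 70, payoff 0. No gain.
Startup 4 (pledges 40, payoff 49): dropping to 0 → total 70, payoff 0. No gain.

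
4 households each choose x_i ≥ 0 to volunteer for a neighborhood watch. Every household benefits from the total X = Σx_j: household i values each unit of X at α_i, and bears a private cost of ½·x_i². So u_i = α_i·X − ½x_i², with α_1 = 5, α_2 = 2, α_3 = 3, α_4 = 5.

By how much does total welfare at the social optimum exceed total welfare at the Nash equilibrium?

256.5

Household i's FOC: ∂u_i/∂x_i = α_i − x_i = 0, so x_i* = α_i.
NE contributions = (5, 2, 3, 5); X = 15.
W^NE = (Σα)·X − ½Σα_i² = 15² − ½·63 = 193.5.
Planner sets x_i = Σα_j = 15 for every i, so X^SO = 4·15 = 60.
W^SO = (Σα)·X^SO − ½·4·(Σα)² = (4/2)·15² = 450.
Deadweight loss = W^SO − W^NE = 256.5.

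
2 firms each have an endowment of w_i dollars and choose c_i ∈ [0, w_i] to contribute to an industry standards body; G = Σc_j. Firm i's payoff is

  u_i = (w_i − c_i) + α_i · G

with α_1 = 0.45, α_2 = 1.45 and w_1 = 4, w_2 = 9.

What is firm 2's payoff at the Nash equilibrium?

∂u_i/∂c_i = α_i − 1, so firm i contributes w_i if α_i > 1, else 0.
α_i > 1 for i ∈ {2}; NE contributions (0, 9), G = 9.
u_2 = (9 − 9) + 1.45·9 = 13.05.

13.05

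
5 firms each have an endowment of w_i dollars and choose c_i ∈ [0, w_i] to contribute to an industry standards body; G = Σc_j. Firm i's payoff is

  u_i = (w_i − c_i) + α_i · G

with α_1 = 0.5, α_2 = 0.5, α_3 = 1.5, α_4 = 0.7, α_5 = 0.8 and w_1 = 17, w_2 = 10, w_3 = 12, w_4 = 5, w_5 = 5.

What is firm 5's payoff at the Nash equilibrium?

14.6

∂u_i/∂c_i = α_i − 1, so firm i contributes w_i if α_i > 1, else 0.
α_i > 1 for i ∈ {3}; NE contributions (0, 0, 12, 0, 0), G = 12.
u_5 = (5 − 0) + 0.8·12 = 14.6.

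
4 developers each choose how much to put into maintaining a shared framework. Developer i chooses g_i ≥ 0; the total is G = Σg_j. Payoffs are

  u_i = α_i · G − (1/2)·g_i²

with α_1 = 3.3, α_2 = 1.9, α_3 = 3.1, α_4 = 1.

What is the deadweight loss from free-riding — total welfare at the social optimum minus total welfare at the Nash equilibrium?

99.045

Developer i's FOC: ∂u_i/∂g_i = α_i − g_i = 0, so g_i* = α_i.
NE contributions = (3.3, 1.9, 3.1, 1); G = 9.3.
W^NE = (Σα)·G − ½Σα_i² = 9.3² − ½·25.11 = 73.935.
Planner sets g_i = Σα_j = 9.3 for every i, so G^SO = 4·9.3 = 37.2.
W^SO = (Σα)·G^SO − ½·4·(Σα)² = (4/2)·9.3² = 172.98.
Deadweight loss = W^SO − W^NE = 99.045.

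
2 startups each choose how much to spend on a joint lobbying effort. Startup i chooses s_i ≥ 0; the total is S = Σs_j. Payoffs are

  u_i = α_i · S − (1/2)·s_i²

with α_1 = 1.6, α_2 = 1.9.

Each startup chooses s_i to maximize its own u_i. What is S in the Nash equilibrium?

3.5

Startup i's FOC: ∂u_i/∂s_i = α_i − s_i = 0, so s_i* = α_i.
NE contributions = (1.6, 1.9); S = 3.5.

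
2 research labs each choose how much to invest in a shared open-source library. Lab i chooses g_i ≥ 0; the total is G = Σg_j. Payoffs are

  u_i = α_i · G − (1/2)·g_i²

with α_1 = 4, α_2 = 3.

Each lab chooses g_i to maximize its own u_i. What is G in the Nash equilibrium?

7

Lab i's FOC: ∂u_i/∂g_i = α_i − g_i = 0, so g_i* = α_i.
NE contributions = (4, 3); G = 7.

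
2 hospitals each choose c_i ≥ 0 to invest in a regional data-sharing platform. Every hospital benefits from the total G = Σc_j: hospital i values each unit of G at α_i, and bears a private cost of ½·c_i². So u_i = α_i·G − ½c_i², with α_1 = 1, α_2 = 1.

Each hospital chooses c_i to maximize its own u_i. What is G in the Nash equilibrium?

2

Hospital i's FOC: ∂u_i/∂c_i = α_i − c_i = 0, so c_i* = α_i.
NE contributions = (1, 1); G = 2.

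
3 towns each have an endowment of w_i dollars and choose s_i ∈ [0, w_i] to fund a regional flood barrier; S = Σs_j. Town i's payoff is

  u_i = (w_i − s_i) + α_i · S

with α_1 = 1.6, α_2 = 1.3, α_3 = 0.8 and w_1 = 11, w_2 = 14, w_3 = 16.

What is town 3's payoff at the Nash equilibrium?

36

∂u_i/∂s_i = α_i − 1, so town i contributes w_i if α_i > 1, else 0.
α_i > 1 for i ∈ {1, 2}; NE contributions (11, 14, 0), S = 25.
u_3 = (16 − 0) + 0.8·25 = 36.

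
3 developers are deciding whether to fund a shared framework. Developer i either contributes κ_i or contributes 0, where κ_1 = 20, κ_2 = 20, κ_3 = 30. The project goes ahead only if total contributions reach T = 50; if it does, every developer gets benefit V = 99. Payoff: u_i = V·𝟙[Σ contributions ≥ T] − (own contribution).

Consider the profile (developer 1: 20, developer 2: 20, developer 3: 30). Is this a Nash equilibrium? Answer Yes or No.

Total = 70 ≥ 50: provided.
Developer 1 (pledges 20, payoff 79): dropping to 0 → total 50, payoff 99. Profitable deviation.

No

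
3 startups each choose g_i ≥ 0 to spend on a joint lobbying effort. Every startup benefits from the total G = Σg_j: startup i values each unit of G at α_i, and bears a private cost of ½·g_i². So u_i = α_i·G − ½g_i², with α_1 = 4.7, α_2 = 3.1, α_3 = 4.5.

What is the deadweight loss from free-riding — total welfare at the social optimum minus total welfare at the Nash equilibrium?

101.62

Startup i's FOC: ∂u_i/∂g_i = α_i − g_i = 0, so g_i* = α_i.
NE contributions = (4.7, 3.1, 4.5); G = 12.3.
W^NE = (Σα)·G − ½Σα_i² = 12.3² − ½·51.95 = 125.315.
Planner sets g_i = Σα_j = 12.3 for every i, so G^SO = 3·12.3 = 36.9.
W^SO = (Σα)·G^SO − ½·3·(Σα)² = (3/2)·12.3² = 226.935.
Deadweight loss = W^SO − W^NE = 101.62.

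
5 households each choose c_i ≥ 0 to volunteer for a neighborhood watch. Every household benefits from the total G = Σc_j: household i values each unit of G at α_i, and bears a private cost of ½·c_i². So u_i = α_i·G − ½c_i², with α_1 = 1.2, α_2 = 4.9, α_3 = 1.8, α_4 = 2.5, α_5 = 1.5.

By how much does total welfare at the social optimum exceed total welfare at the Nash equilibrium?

231.01

Household i's FOC: ∂u_i/∂c_i = α_i − c_i = 0, so c_i* = α_i.
NE contributions = (1.2, 4.9, 1.8, 2.5, 1.5); G = 11.9.
W^NE = (Σα)·G − ½Σα_i² = 11.9² − ½·37.19 = 123.015.
Planner sets c_i = Σα_j = 11.9 for every i, so G^SO = 5·11.9 = 59.5.
W^SO = (Σα)·G^SO − ½·5·(Σα)² = (5/2)·11.9² = 354.025.
Deadweight loss = W^SO − W^NE = 231.01.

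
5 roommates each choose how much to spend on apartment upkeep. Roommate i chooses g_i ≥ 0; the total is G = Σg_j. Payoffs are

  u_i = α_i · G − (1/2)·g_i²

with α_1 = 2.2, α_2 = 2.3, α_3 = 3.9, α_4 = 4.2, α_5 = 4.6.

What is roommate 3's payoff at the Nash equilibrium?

59.475

Roommate i's FOC: ∂u_i/∂g_i = α_i − g_i = 0, so g_i* = α_i.
NE contributions = (2.2, 2.3, 3.9, 4.2, 4.6); G = 17.2.
u_3 = α_3·G − ½·(g_3)² = 3.9·17.2 − ½·3.9² = 59.475.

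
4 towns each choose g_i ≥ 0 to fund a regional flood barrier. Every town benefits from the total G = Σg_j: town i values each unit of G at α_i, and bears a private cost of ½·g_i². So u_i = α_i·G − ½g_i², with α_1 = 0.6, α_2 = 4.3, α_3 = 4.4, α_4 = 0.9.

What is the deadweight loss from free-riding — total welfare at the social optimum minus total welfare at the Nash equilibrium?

Town i's FOC: ∂u_i/∂g_i = α_i − g_i = 0, so g_i* = α_i.
NE contributions = (0.6, 4.3, 4.4, 0.9); G = 10.2.
W^NE = (Σα)·G − ½Σα_i² = 10.2² − ½·39.02 = 84.53.
Planner sets g_i = Σα_j = 10.2 for every i, so G^SO = 4·10.2 = 40.8.
W^SO = (Σα)·G^SO − ½·4·(Σα)² = (4/2)·10.2² = 208.08.
Deadweight loss = W^SO − W^NE = 123.55.

123.55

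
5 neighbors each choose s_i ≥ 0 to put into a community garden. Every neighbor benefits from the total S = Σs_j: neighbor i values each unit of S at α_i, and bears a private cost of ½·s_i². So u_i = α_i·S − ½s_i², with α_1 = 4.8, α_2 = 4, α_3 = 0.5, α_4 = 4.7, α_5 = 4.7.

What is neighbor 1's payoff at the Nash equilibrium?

78.24

Neighbor i's FOC: ∂u_i/∂s_i = α_i − s_i = 0, so s_i* = α_i.
NE contributions = (4.8, 4, 0.5, 4.7, 4.7); S = 18.7.
u_1 = α_1·S − ½·(s_1)² = 4.8·18.7 − ½·4.8² = 78.24.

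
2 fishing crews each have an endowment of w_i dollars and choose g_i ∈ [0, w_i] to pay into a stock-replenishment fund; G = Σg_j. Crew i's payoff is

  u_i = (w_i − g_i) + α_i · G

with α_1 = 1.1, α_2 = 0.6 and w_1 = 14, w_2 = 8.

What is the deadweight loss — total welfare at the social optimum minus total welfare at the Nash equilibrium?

5.6

∂u_i/∂g_i = α_i − 1, so crew i contributes w_i if α_i > 1, else 0.
α_i > 1 for i ∈ {1}; NE contributions (14, 0), G = 14.
W^NE = Σw_i − G^NE + (Σα_i)·G^NE = 22 + 0.7·14 = 31.8.
Planner: ∂(Σu_j)/∂g_i = Σα_j − 1 = 0.7 > 0, so everyone contributes w_i; G^SO = 22, W^SO = 22 + 0.7·22 = 37.4.
Deadweight loss = 5.6.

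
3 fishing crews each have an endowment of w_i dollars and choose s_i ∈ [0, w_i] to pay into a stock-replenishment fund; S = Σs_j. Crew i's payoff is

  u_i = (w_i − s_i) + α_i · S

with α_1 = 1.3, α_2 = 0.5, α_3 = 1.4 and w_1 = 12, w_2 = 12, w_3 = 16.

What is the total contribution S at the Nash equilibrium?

∂u_i/∂s_i = α_i − 1, so crew i contributes w_i if α_i > 1, else 0.
α_i > 1 for i ∈ {1, 3}; NE contributions (12, 0, 16), S = 28.

28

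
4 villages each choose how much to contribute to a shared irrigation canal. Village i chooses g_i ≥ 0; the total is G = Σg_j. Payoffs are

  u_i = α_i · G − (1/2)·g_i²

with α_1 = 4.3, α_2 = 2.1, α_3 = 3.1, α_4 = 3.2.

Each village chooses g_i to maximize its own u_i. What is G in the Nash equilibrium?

12.7

Village i's FOC: ∂u_i/∂g_i = α_i − g_i = 0, so g_i* = α_i.
NE contributions = (4.3, 2.1, 3.1, 3.2); G = 12.7.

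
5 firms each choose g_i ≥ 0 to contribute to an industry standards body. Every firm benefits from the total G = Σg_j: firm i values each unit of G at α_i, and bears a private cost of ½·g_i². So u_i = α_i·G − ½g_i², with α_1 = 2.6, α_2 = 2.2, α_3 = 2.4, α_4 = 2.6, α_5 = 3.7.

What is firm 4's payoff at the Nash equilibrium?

Firm i's FOC: ∂u_i/∂g_i = α_i − g_i = 0, so g_i* = α_i.
NE contributions = (2.6, 2.2, 2.4, 2.6, 3.7); G = 13.5.
u_4 = α_4·G − ½·(g_4)² = 2.6·13.5 − ½·2.6² = 31.72.

31.72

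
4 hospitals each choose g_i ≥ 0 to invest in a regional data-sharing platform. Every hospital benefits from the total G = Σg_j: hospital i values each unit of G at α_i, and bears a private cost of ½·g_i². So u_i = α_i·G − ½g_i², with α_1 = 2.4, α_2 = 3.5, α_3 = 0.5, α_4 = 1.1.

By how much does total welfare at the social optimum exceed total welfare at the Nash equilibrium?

Hospital i's FOC: ∂u_i/∂g_i = α_i − g_i = 0, so g_i* = α_i.
NE contributions = (2.4, 3.5, 0.5, 1.1); G = 7.5.
W^NE = (Σα)·G − ½Σα_i² = 7.5² − ½·19.47 = 46.515.
Planner sets g_i = Σα_j = 7.5 for every i, so G^SO = 4·7.5 = 30.
W^SO = (Σα)·G^SO − ½·4·(Σα)² = (4/2)·7.5² = 112.5.
Deadweight loss = W^SO − W^NE = 65.985.

65.985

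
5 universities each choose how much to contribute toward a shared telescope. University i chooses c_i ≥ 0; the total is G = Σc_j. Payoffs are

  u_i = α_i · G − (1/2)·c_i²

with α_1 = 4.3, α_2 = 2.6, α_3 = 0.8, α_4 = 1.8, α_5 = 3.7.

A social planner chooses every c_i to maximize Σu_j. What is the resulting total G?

Planner FOC: ∂(Σu_j)/∂c_i = (Σα_j) − c_i = 0, so c_i^SO = Σα_j = 13.2 for every i; G^SO = 66.

66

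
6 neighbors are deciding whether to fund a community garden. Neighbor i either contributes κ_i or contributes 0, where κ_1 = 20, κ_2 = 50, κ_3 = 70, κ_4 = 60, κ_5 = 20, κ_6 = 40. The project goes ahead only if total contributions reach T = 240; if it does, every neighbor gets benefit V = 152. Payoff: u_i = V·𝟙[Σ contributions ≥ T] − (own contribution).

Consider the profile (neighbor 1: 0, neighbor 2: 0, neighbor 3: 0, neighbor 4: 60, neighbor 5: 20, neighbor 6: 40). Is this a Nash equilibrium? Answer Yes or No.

Total = 120 < 240: not provided.
Neighbor 1 (pledges 0, payoff 0): pledging 20 → total 140, payoff -20. No gain.
Neighbor 2 (pledges 0, payoff 0): pledging 50 → total 170, payoff -50. No gain.
Neighbor 3 (pledges 0, payoff 0): pledging 70 → total 190, payoff -70. No gain.
Neighbor 4 (pledges 60, payoff -60): dropping to 0 → total 60, payoff 0. Profitable deviation.

No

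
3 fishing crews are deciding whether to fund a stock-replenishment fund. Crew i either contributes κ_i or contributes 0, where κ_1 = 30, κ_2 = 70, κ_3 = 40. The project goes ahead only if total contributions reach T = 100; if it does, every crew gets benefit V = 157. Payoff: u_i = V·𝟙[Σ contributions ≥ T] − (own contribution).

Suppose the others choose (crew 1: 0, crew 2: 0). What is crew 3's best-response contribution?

0

Others' total = 0. Even contributing 40 gives 40 < 100: no benefit either way.
Best response: 0.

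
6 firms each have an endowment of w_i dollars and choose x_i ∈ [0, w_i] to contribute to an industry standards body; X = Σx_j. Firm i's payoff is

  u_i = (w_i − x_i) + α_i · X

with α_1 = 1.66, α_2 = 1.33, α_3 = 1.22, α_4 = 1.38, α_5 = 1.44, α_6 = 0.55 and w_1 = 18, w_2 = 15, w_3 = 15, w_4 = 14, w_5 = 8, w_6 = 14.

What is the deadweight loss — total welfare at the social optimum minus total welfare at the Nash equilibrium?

∂u_i/∂x_i = α_i − 1, so firm i contributes w_i if α_i > 1, else 0.
α_i > 1 for i ∈ {1, 2, 3, 4, 5}; NE contributions (18, 15, 15, 14, 8, 0), X = 70.
W^NE = Σw_i − X^NE + (Σα_i)·X^NE = 84 + 6.58·70 = 544.6.
Planner: ∂(Σu_j)/∂x_i = Σα_j − 1 = 6.58 > 0, so everyone contributes w_i; X^SO = 84, W^SO = 84 + 6.58·84 = 636.72.
Deadweight loss = 92.12.

92.12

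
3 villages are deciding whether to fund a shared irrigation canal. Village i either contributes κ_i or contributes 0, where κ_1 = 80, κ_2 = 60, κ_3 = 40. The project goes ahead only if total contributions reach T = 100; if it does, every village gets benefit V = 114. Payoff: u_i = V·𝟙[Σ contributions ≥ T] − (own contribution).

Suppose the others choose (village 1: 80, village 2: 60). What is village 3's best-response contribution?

0

Others' total = 140 ≥ 100; contributing adds cost 40 for no extra benefit.
Best response: 0.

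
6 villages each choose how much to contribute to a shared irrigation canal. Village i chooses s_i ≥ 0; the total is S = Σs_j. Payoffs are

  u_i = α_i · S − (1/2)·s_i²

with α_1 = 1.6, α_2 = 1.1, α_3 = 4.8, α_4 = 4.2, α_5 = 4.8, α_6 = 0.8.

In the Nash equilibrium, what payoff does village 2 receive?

Village i's FOC: ∂u_i/∂s_i = α_i − s_i = 0, so s_i* = α_i.
NE contributions = (1.6, 1.1, 4.8, 4.2, 4.8, 0.8); S = 17.3.
u_2 = α_2·S − ½·(s_2)² = 1.1·17.3 − ½·1.1² = 18.425.

18.425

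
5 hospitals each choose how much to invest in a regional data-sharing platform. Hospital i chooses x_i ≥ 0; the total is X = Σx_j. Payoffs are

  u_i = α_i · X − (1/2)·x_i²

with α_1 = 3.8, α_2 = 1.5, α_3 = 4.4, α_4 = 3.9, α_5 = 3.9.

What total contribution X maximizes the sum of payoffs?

Planner FOC: ∂(Σu_j)/∂x_i = (Σα_j) − x_i = 0, so x_i^SO = Σα_j = 17.5 for every i; X^SO = 87.5.

87.5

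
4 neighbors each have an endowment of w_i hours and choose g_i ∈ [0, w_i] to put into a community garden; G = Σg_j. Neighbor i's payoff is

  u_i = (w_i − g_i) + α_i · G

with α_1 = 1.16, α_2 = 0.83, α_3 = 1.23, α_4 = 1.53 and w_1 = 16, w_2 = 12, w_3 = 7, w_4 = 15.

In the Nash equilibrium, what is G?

∂u_i/∂g_i = α_i − 1, so neighbor i contributes w_i if α_i > 1, else 0.
α_i > 1 for i ∈ {1, 3, 4}; NE contributions (16, 0, 7, 15), G = 38.

38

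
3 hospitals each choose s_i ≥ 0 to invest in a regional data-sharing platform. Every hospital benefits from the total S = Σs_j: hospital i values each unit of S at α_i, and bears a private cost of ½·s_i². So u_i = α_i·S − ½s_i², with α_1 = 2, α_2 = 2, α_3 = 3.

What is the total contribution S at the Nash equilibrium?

Hospital i's FOC: ∂u_i/∂s_i = α_i − s_i = 0, so s_i* = α_i.
NE contributions = (2, 2, 3); S = 7.

7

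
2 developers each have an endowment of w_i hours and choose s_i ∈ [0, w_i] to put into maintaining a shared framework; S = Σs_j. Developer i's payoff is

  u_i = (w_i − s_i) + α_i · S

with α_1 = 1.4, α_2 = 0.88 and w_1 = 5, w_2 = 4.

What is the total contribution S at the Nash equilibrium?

∂u_i/∂s_i = α_i − 1, so developer i contributes w_i if α_i > 1, else 0.
α_i > 1 for i ∈ {1}; NE contributions (5, 0), S = 5.

5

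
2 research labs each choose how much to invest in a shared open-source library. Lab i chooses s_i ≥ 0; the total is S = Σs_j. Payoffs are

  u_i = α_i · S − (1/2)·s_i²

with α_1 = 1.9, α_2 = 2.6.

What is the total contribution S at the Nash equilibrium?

Lab i's FOC: ∂u_i/∂s_i = α_i − s_i = 0, so s_i* = α_i.
NE contributions = (1.9, 2.6); S = 4.5.

4.5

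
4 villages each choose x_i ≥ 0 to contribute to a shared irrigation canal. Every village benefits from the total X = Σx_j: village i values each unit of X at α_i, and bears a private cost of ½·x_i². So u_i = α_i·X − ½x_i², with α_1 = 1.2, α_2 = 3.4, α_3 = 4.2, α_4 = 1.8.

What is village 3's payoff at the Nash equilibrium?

35.7

Village i's FOC: ∂u_i/∂x_i = α_i − x_i = 0, so x_i* = α_i.
NE contributions = (1.2, 3.4, 4.2, 1.8); X = 10.6.
u_3 = α_3·X − ½·(x_3)² = 4.2·10.6 − ½·4.2² = 35.7.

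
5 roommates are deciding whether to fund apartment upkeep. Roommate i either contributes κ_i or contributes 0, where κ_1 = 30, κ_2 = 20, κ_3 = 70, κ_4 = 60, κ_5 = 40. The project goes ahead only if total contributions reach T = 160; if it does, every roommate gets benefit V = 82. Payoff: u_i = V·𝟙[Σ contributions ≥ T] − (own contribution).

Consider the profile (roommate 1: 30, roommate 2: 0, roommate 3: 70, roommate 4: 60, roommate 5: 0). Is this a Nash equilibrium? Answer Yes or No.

Total = 160 ≥ 160: provided.
Roommate 1 (pledges 30, payoff 52): dropping to 0 → total 130, payoff 0. No gain.
Roommate 2 (pledges 0, payoff 82): pledging 20 → total 180, payoff 62. No gain.
Roommate 3 (pledges 70, payoff 12): dropping to 0 → total 90, payoff 0. No gain.
Roommate 4 (pledges 60, payoff 22): dropping to 0 → total 100, payoff 0. No gain.
Roommate 5 (pledges 0, payoff 82): pledging 40 → total 200, payoff 42. No gain.

Yes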